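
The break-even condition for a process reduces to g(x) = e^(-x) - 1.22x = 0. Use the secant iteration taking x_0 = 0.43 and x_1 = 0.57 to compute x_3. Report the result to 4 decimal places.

0.4981

g(0.43) = 0.125909, g(0.57) = -0.129875
x_2 = 0.570000 − (-0.129875)·(0.570000 − 0.430000) / (-0.129875 − 0.125909) = 0.570000 − (-0.018182)/(-0.255784) = 0.498915
g(0.498915) = -0.001487
x_3 = 0.498915 − (-0.001487)·(0.498915 − 0.570000) / (-0.001487 − (-0.129875)) = 0.498915 − (0.000106)/(0.128388) = 0.498092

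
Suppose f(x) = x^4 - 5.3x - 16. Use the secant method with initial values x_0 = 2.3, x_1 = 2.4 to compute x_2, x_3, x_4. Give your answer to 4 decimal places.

2.3044, 2.3047, 2.3047

f(2.3) = -0.205900, f(2.4) = 4.457600
x_2 = 2.400000 − 4.457600·(2.400000 − 2.300000) / (4.457600 − (-0.205900)) = 2.400000 − (0.445760)/(4.663500) = 2.304415
f(2.304415) = -0.013805
x_3 = 2.304415 − (-0.013805)·(2.304415 − 2.400000) / (-0.013805 − 4.457600) = 2.304415 − (0.001320)/(-4.471405) = 2.304710
f(2.304710) = -0.000921
x_4 = 2.304710 − (-0.000921)·(2.304710 − 2.304415) / (-0.000921 − (-0.013805)) = 2.304710 − (0.000000)/(0.012884) = 2.304731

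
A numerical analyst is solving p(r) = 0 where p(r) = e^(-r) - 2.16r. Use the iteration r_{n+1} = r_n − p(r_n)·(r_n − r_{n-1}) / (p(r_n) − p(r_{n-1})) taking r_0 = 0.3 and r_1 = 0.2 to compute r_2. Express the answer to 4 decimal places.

0.3316

p(0.3) = 0.092818, p(0.2) = 0.386731
r_2 = 0.200000 − 0.386731·(0.200000 − 0.300000) / (0.386731 − 0.092818) = 0.200000 − (-0.038673)/(0.293913) = 0.331580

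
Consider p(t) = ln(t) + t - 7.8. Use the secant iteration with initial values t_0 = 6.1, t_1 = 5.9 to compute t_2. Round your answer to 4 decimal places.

6.0072

p(6.1) = 0.108289, p(5.9) = -0.125048
t_2 = 5.900000 − (-0.125048)·(5.900000 − 6.100000) / (-0.125048 − 0.108289) = 5.900000 − (0.025010)/(-0.233336) = 6.007182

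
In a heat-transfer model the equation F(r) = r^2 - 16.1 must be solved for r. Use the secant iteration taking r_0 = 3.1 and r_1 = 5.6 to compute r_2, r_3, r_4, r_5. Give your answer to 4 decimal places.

F(3.1) = -6.490000, F(5.6) = 15.260000
r_2 = 5.600000 − 15.260000·(5.600000 − 3.100000) / (15.260000 − (-6.490000)) = 5.600000 − (38.150000)/(21.750000) = 3.845977
F(3.845977) = -1.308461
r_3 = 3.845977 − (-1.308461)·(3.845977 − 5.600000) / (-1.308461 − 15.260000) = 3.845977 − (2.295070)/(-16.568461) = 3.984497
F(3.984497) = -0.223780
r_4 = 3.984497 − (-0.223780)·(3.984497 − 3.845977) / (-0.223780 − (-1.308461)) = 3.984497 − (-0.030998)/(1.084681) = 4.013076
F(4.013076) = 0.004775
r_5 = 4.013076 − 0.004775·(4.013076 − 3.984497) / (0.004775 − (-0.223780)) = 4.013076 − (0.000136)/(0.228555) = 4.012478

3.8460, 3.9845, 4.0131, 4.0125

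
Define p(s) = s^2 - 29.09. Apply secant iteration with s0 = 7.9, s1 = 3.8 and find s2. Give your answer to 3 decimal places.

p(7.9) = 33.32000, p(3.8) = -14.65000
s2 = 3.80000 − (-14.65000)·(3.80000 − 7.90000) / (-14.65000 − 33.32000) = 3.80000 − (60.06500)/(-47.97000) = 5.05214

5.052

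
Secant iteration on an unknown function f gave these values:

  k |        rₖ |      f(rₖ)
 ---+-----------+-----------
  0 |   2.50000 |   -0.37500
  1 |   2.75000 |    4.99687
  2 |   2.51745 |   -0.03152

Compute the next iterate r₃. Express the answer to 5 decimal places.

r₃ = 2.51745 − (-0.03152)·(2.51745 − 2.75000) / (-0.03152 − 4.99687)
   = 2.51745 − (0.0073300)/(-5.0283900) = 2.5189077

2.51891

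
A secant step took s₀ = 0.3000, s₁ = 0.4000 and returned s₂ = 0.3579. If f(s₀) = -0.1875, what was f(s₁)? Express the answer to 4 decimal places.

The secant line through (0.3000, -0.1875) and (0.4000, f(s₁)) crosses zero at s₂ = 0.3579.
So (0.3000, -0.1875), (0.4000, f(s₁)), (0.3579, 0) are collinear:
f(s₁) = -0.1875 · (0.4000 − 0.3579) / (0.3000 − 0.3579) = -0.1875 · (0.042100)/(-0.057900) = 0.136334

0.1363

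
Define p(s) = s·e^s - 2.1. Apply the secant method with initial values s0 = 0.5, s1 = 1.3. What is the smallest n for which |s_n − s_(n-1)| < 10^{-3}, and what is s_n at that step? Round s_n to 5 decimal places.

n = 6, s_n = 0.87522

p(0.5) = -1.2756394, p(1.3) = 2.6700857
s2 = 1.3000000 − 2.6700857·(0.8000000)/(3.9457250) = 0.7586373;  |Δ| = 0.5413627
p(0.7586373) = -0.4800331
s3 = 0.7586373 − (-0.4800331)·(-0.5413627)/(-3.1501188) = 0.8411332;  |Δ| = 0.0824959
p(0.8411332) = -0.1494177
s4 = 0.8411332 − (-0.1494177)·(0.0824959)/(0.3306154) = 0.8784163;  |Δ| = 0.0372831
p(0.8784163) = 0.0144221
s5 = 0.8784163 − 0.0144221·(0.0372831)/(0.1638398) = 0.8751344;  |Δ| = 0.0032819
p(0.8751344) = -0.0003796
s6 = 0.8751344 − (-0.0003796)·(-0.0032819)/(-0.0148017) = 0.8752186;  |Δ| = 0.0000842
|s6 − s5| = 0.0000842 < 10^{-3}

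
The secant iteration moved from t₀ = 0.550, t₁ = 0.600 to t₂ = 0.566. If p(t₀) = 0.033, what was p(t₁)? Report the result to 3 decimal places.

The secant line through (0.550, 0.033) and (0.600, p(t₁)) crosses zero at t₂ = 0.566.
So (0.550, 0.033), (0.600, p(t₁)), (0.566, 0) are collinear:
p(t₁) = 0.033 · (0.600 − 0.566) / (0.550 − 0.566) = 0.033 · (0.03400)/(-0.01600) = -0.07013

-0.070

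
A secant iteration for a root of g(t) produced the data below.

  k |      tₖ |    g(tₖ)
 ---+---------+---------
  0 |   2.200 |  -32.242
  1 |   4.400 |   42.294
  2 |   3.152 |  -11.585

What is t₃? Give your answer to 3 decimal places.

3.420

t₃ = 3.152 − (-11.585)·(3.152 − 4.400) / (-11.585 − 42.294)
   = 3.152 − (14.45808)/(-53.87900) = 3.42034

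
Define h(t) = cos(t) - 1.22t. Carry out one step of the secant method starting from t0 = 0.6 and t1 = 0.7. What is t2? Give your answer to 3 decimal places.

0.651

h(0.6) = 0.09334, h(0.7) = -0.08916
t2 = 0.70000 − (-0.08916)·(0.70000 − 0.60000) / (-0.08916 − 0.09334) = 0.70000 − (-0.00892)/(-0.18249) = 0.65114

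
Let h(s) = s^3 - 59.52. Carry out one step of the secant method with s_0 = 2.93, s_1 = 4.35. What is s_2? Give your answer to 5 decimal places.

3.78376

h(2.93) = -34.3662430, h(4.35) = 22.7928750
s_2 = 4.3500000 − 22.7928750·(4.3500000 − 2.9300000) / (22.7928750 − (-34.3662430)) = 4.3500000 − (32.3658825)/(57.1591180) = 3.7837582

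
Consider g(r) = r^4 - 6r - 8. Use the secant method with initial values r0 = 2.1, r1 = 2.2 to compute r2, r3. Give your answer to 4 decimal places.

2.1341, 2.1359

g(2.1) = -1.151900, g(2.2) = 2.225600
r2 = 2.200000 − 2.225600·(2.200000 − 2.100000) / (2.225600 − (-1.151900)) = 2.200000 − (0.222560)/(3.377500) = 2.134105
g(2.134105) = -0.062029
r3 = 2.134105 − (-0.062029)·(2.134105 − 2.200000) / (-0.062029 − 2.225600) = 2.134105 − (0.004087)/(-2.287629) = 2.135892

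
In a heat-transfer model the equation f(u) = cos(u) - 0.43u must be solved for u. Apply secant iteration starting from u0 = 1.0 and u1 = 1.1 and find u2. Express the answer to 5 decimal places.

1.08504

f(1.0) = 0.1103023, f(1.1) = -0.0194039
u2 = 1.1000000 − (-0.0194039)·(1.1000000 − 1.0000000) / (-0.0194039 − 0.1103023) = 1.1000000 − (-0.0019404)/(-0.1297062) = 1.0850401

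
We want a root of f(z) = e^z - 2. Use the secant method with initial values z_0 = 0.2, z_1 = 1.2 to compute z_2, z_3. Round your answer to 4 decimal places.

0.5710, 0.6643

f(0.2) = -0.778597, f(1.2) = 1.320117
z_2 = 1.200000 − 1.320117·(1.200000 − 0.200000) / (1.320117 − (-0.778597)) = 1.200000 − (1.320117)/(2.098714) = 0.570988
f(0.570988) = -0.229985
z_3 = 0.570988 − (-0.229985)·(0.570988 − 1.200000) / (-0.229985 − 1.320117) = 0.570988 − (0.144664)/(-1.550102) = 0.664313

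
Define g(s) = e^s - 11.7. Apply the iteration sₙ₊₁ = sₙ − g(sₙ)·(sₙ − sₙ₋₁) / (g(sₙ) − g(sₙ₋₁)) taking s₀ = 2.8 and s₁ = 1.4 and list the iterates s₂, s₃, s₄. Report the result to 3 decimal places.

2.264, 2.587, 2.447

g(2.8) = 4.74465, g(1.4) = -7.64480
s₂ = 1.40000 − (-7.64480)·(1.40000 − 2.80000) / (-7.64480 − 4.74465) = 1.40000 − (10.70272)/(-12.38945) = 2.26386
g(2.26386) = -2.07987
s₃ = 2.26386 − (-2.07987)·(2.26386 − 1.40000) / (-2.07987 − (-7.64480)) = 2.26386 − (-1.79671)/(5.56493) = 2.58672
g(2.58672) = 1.58614
s₄ = 2.58672 − 1.58614·(2.58672 − 2.26386) / (1.58614 − (-2.07987)) = 2.58672 − (0.51211)/(3.66601) = 2.44703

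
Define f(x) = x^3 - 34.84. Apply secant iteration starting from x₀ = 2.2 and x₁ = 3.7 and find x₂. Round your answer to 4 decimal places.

3.1071

f(2.2) = -24.192000, f(3.7) = 15.813000
x₂ = 3.700000 − 15.813000·(3.700000 − 2.200000) / (15.813000 − (-24.192000)) = 3.700000 − (23.719500)/(40.005000) = 3.107087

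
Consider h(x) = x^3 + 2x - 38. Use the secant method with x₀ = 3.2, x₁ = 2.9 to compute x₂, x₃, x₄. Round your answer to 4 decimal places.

h(3.2) = 1.168000, h(2.9) = -7.811000
x₂ = 2.900000 − (-7.811000)·(2.900000 − 3.200000) / (-7.811000 − 1.168000) = 2.900000 − (2.343300)/(-8.979000) = 3.160976
h(3.160976) = -0.094318
x₃ = 3.160976 − (-0.094318)·(3.160976 − 2.900000) / (-0.094318 − (-7.811000)) = 3.160976 − (-0.024615)/(7.716682) = 3.164165
h(3.164165) = 0.007773
x₄ = 3.164165 − 0.007773·(3.164165 − 3.160976) / (0.007773 − (-0.094318)) = 3.164165 − (0.000025)/(0.102091) = 3.163923

3.1610, 3.1642, 3.1639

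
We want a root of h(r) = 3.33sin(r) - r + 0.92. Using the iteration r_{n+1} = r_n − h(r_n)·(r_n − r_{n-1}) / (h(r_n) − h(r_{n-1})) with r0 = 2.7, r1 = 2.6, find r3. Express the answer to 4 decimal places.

2.6095

h(2.7) = -0.356825, h(2.6) = 0.036620
r2 = 2.600000 − 0.036620·(2.600000 − 2.700000) / (0.036620 − (-0.356825)) = 2.600000 − (-0.003662)/(0.393445) = 2.609307
h(2.609307) = 0.000680
r3 = 2.609307 − 0.000680·(2.609307 − 2.600000) / (0.000680 − 0.036620) = 2.609307 − (0.000006)/(-0.035940) = 2.609484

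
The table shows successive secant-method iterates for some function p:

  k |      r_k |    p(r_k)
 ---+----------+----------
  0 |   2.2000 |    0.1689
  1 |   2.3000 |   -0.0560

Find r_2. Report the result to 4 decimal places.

2.2751

r_2 = 2.3000 − (-0.0560)·(2.3000 − 2.2000) / (-0.0560 − 0.1689)
   = 2.3000 − (-0.005600)/(-0.224900) = 2.275100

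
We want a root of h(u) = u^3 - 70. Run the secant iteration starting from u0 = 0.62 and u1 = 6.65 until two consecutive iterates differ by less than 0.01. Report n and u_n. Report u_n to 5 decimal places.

n = 8, u_n = 4.12122

h(0.62) = -69.7616720, h(6.65) = 224.0796250
u2 = 6.6500000 − 224.0796250·(6.0300000)/(293.8412970) = 2.0515989;  |Δ| = 4.5984011
h(2.0515989) = -61.3647009
u3 = 2.0515989 − (-61.3647009)·(-4.5984011)/(-285.4443259) = 3.0401612;  |Δ| = 0.9885623
h(3.0401612) = -41.9010653
u4 = 3.0401612 − (-41.9010653)·(0.9885623)/(19.4636356) = 5.1683256;  |Δ| = 2.1281643
h(5.1683256) = 68.0541881
u5 = 5.1683256 − 68.0541881·(2.1281643)/(109.9552534) = 3.8511489;  |Δ| = 1.3171767
h(3.8511489) = -12.8822717
u6 = 3.8511489 − (-12.8822717)·(-1.3171767)/(-80.9364598) = 4.0607976;  |Δ| = 0.2096488
h(4.0607976) = -3.0371325
u7 = 4.0607976 − (-3.0371325)·(0.2096488)/(9.8451392) = 4.1254723;  |Δ| = 0.0646747
h(4.1254723) = 0.2135652
u8 = 4.1254723 − 0.2135652·(0.0646747)/(3.2506976) = 4.1212233;  |Δ| = 0.0042490
|u8 − u7| = 0.0042490 < 0.01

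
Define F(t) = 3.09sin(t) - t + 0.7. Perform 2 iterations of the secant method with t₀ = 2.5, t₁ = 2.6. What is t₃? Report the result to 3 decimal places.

F(2.5) = 0.04928, F(2.6) = -0.30710
t₂ = 2.60000 − (-0.30710)·(2.60000 − 2.50000) / (-0.30710 − 0.04928) = 2.60000 − (-0.03071)/(-0.35638) = 2.51383
F(2.51383) = 0.00104
t₃ = 2.51383 − 0.00104·(2.51383 − 2.60000) / (0.00104 − (-0.30710)) = 2.51383 − (-0.00009)/(0.30815) = 2.51412

2.514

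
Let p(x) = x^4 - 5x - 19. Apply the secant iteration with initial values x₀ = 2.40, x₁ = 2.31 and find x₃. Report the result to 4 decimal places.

p(2.40) = 2.177600, p(2.31) = -2.076037
x₂ = 2.310000 − (-2.076037)·(2.310000 − 2.400000) / (-2.076037 − 2.177600) = 2.310000 − (0.186843)/(-4.253637) = 2.353926
p(2.353926) = -0.067329
x₃ = 2.353926 − (-0.067329)·(2.353926 − 2.310000) / (-0.067329 − (-2.076037)) = 2.353926 − (-0.002957)/(2.008707) = 2.355398

2.3554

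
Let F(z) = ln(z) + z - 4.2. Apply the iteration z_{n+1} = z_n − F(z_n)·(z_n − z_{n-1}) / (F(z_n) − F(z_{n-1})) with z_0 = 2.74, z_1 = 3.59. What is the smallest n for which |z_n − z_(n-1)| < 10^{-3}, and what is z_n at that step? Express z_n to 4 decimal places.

F(2.74) = -0.452042, F(3.59) = 0.668152
z_2 = 3.590000 − 0.668152·(0.850000)/(1.120194) = 3.083008;  |Δ| = 0.506992
F(3.083008) = 0.008914
z_3 = 3.083008 − 0.008914·(-0.506992)/(-0.659238) = 3.076153;  |Δ| = 0.006855
F(3.076153) = -0.000167
z_4 = 3.076153 − (-0.000167)·(-0.006855)/(-0.009081) = 3.076279;  |Δ| = 0.000126
|z_4 − z_3| = 0.000126 < 10^{-3}

n = 4, z_n = 3.0763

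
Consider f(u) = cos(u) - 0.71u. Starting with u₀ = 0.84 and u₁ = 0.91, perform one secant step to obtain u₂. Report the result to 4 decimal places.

f(0.84) = 0.071063, f(0.91) = -0.032354
u₂ = 0.910000 − (-0.032354)·(0.910000 − 0.840000) / (-0.032354 − 0.071063) = 0.910000 − (-0.002265)/(-0.103417) = 0.888100

0.8881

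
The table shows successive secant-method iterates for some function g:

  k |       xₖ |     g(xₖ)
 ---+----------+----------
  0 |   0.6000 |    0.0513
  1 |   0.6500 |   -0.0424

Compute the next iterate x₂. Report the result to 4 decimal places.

x₂ = 0.6500 − (-0.0424)·(0.6500 − 0.6000) / (-0.0424 − 0.0513)
   = 0.6500 − (-0.002120)/(-0.093700) = 0.627375

0.6274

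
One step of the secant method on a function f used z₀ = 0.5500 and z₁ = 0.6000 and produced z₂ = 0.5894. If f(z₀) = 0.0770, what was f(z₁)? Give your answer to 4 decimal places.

The secant line through (0.5500, 0.0770) and (0.6000, f(z₁)) crosses zero at z₂ = 0.5894.
So (0.5500, 0.0770), (0.6000, f(z₁)), (0.5894, 0) are collinear:
f(z₁) = 0.0770 · (0.6000 − 0.5894) / (0.5500 − 0.5894) = 0.0770 · (0.010600)/(-0.039400) = -0.020716

-0.0207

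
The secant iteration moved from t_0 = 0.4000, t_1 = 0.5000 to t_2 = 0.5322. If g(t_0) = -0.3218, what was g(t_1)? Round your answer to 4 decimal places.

The secant line through (0.4000, -0.3218) and (0.5000, g(t_1)) crosses zero at t_2 = 0.5322.
So (0.4000, -0.3218), (0.5000, g(t_1)), (0.5322, 0) are collinear:
g(t_1) = -0.3218 · (0.5000 − 0.5322) / (0.4000 − 0.5322) = -0.3218 · (-0.032200)/(-0.132200) = -0.078381

-0.0784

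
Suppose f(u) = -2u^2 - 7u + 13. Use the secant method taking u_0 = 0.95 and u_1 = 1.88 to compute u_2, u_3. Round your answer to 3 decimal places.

f(0.95) = 4.54500, f(1.88) = -7.22880
u_2 = 1.88000 − (-7.22880)·(1.88000 − 0.95000) / (-7.22880 − 4.54500) = 1.88000 − (-6.72278)/(-11.77380) = 1.30900
f(1.30900) = 0.40998
u_3 = 1.30900 − 0.40998·(1.30900 − 1.88000) / (0.40998 − (-7.22880)) = 1.30900 − (-0.23410)/(7.63878) = 1.33965

1.309, 1.340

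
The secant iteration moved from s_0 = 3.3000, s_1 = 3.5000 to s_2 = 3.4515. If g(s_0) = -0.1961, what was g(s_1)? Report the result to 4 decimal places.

0.0628

The secant line through (3.3000, -0.1961) and (3.5000, g(s_1)) crosses zero at s_2 = 3.4515.
So (3.3000, -0.1961), (3.5000, g(s_1)), (3.4515, 0) are collinear:
g(s_1) = -0.1961 · (3.5000 − 3.4515) / (3.3000 − 3.4515) = -0.1961 · (0.048500)/(-0.151500) = 0.062778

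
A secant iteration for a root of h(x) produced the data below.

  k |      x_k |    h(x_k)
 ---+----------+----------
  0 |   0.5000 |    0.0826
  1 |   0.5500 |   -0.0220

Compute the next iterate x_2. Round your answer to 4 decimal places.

x_2 = 0.5500 − (-0.0220)·(0.5500 − 0.5000) / (-0.0220 − 0.0826)
   = 0.5500 − (-0.001100)/(-0.104600) = 0.539484

0.5395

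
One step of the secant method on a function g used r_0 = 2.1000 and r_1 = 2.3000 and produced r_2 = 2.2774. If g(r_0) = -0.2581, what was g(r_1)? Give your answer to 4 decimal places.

0.0329

The secant line through (2.1000, -0.2581) and (2.3000, g(r_1)) crosses zero at r_2 = 2.2774.
So (2.1000, -0.2581), (2.3000, g(r_1)), (2.2774, 0) are collinear:
g(r_1) = -0.2581 · (2.3000 − 2.2774) / (2.1000 − 2.2774) = -0.2581 · (0.022600)/(-0.177400) = 0.032881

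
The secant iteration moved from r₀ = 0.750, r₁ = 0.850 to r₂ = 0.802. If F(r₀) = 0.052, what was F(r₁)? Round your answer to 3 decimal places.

The secant line through (0.750, 0.052) and (0.850, F(r₁)) crosses zero at r₂ = 0.802.
So (0.750, 0.052), (0.850, F(r₁)), (0.802, 0) are collinear:
F(r₁) = 0.052 · (0.850 − 0.802) / (0.750 − 0.802) = 0.052 · (0.04800)/(-0.05200) = -0.04800

-0.048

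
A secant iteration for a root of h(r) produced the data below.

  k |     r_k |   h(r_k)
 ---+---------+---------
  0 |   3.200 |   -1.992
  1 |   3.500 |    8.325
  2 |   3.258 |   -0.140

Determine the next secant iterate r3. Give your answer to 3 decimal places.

r3 = 3.258 − (-0.140)·(3.258 − 3.500) / (-0.140 − 8.325)
   = 3.258 − (0.03388)/(-8.46500) = 3.26200

3.262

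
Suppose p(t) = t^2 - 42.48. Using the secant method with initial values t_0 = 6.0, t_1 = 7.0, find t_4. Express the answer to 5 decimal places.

6.51767

p(6.0) = -6.4800000, p(7.0) = 6.5200000
t_2 = 7.0000000 − 6.5200000·(7.0000000 − 6.0000000) / (6.5200000 − (-6.4800000)) = 7.0000000 − (6.5200000)/(13.0000000) = 6.4984615
p(6.4984615) = -0.2499976
t_3 = 6.4984615 − (-0.2499976)·(6.4984615 − 7.0000000) / (-0.2499976 − 6.5200000) = 6.4984615 − (0.1253834)/(-6.7699976) = 6.5169820
p(6.5169820) = -0.0089457
t_4 = 6.5169820 − (-0.0089457)·(6.5169820 − 6.4984615) / (-0.0089457 − (-0.2499976)) = 6.5169820 − (-0.0001657)/(0.2410519) = 6.5176693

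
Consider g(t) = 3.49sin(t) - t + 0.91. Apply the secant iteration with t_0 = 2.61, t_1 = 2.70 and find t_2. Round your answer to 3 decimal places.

2.627

g(2.61) = 0.06910, g(2.70) = -0.29844
t_2 = 2.70000 − (-0.29844)·(2.70000 − 2.61000) / (-0.29844 − 0.06910) = 2.70000 − (-0.02686)/(-0.36755) = 2.62692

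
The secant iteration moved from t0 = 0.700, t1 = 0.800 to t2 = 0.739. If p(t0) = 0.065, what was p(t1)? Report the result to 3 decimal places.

The secant line through (0.700, 0.065) and (0.800, p(t1)) crosses zero at t2 = 0.739.
So (0.700, 0.065), (0.800, p(t1)), (0.739, 0) are collinear:
p(t1) = 0.065 · (0.800 − 0.739) / (0.700 − 0.739) = 0.065 · (0.06100)/(-0.03900) = -0.10167

-0.102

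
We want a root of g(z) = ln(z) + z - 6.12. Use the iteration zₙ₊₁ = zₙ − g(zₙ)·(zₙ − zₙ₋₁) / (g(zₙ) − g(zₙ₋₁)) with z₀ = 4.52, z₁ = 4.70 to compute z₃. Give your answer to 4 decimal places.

g(4.52) = -0.091488, g(4.70) = 0.127563
z₂ = 4.700000 − 0.127563·(4.700000 − 4.520000) / (0.127563 − (-0.091488)) = 4.700000 − (0.022961)/(0.219051) = 4.595178
g(4.595178) = 0.000186
z₃ = 4.595178 − 0.000186·(4.595178 − 4.700000) / (0.000186 − 0.127563) = 4.595178 − (-0.000019)/(-0.127377) = 4.595025

4.5950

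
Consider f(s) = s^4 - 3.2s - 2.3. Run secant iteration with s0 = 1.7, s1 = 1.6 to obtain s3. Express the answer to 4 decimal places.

f(1.7) = 0.612100, f(1.6) = -0.866400
s2 = 1.600000 − (-0.866400)·(1.600000 − 1.700000) / (-0.866400 − 0.612100) = 1.600000 − (0.086640)/(-1.478500) = 1.658600
f(1.658600) = -0.039773
s3 = 1.658600 − (-0.039773)·(1.658600 − 1.600000) / (-0.039773 − (-0.866400)) = 1.658600 − (-0.002331)/(0.826627) = 1.661419

1.6614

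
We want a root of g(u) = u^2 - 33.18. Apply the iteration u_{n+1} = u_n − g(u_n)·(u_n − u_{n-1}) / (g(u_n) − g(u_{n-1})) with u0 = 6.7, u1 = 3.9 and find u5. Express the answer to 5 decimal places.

g(6.7) = 11.7100000, g(3.9) = -17.9700000
u2 = 3.9000000 − (-17.9700000)·(3.9000000 − 6.7000000) / (-17.9700000 − 11.7100000) = 3.9000000 − (50.3160000)/(-29.6800000) = 5.5952830
g(5.5952830) = -1.8728079
u3 = 5.5952830 − (-1.8728079)·(5.5952830 − 3.9000000) / (-1.8728079 − (-17.9700000)) = 5.5952830 − (-3.1749395)/(16.0971921) = 5.7925186
g(5.7925186) = 0.3732721
u4 = 5.7925186 − 0.3732721·(5.7925186 − 5.5952830) / (0.3732721 − (-1.8728079)) = 5.7925186 − (0.0736225)/(2.2460800) = 5.7597404
g(5.7597404) = -0.0053906
u5 = 5.7597404 − (-0.0053906)·(5.7597404 − 5.7925186) / (-0.0053906 − 0.3732721) = 5.7597404 − (0.0001767)/(-0.3786627) = 5.7602070

5.76021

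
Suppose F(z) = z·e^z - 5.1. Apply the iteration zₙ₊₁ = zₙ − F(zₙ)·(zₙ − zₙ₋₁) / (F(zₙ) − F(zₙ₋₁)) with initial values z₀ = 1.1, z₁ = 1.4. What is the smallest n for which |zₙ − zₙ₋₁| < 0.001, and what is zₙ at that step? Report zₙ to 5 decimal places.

F(1.1) = -1.7954174, F(1.4) = 0.5772800
z₂ = 1.4000000 − 0.5772800·(0.3000000)/(2.3726973) = 1.3270097;  |Δ| = 0.0729903
F(1.3270097) = -0.0975005
z₃ = 1.3270097 − (-0.0975005)·(-0.0729903)/(-0.6747804) = 1.3375562;  |Δ| = 0.0105465
F(1.3375562) = -0.0042829
z₄ = 1.3375562 − (-0.0042829)·(0.0105465)/(0.0932176) = 1.3380408;  |Δ| = 0.0004846
|z₄ − z₃| = 0.0004846 < 0.001

n = 4, zₙ = 1.33804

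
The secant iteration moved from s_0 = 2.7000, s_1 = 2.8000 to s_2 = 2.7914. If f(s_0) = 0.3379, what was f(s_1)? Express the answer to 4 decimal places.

The secant line through (2.7000, 0.3379) and (2.8000, f(s_1)) crosses zero at s_2 = 2.7914.
So (2.7000, 0.3379), (2.8000, f(s_1)), (2.7914, 0) are collinear:
f(s_1) = 0.3379 · (2.8000 − 2.7914) / (2.7000 − 2.7914) = 0.3379 · (0.008600)/(-0.091400) = -0.031794

-0.0318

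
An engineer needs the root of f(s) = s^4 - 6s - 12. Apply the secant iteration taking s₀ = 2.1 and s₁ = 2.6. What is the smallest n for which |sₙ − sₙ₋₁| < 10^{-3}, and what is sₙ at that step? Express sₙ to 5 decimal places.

f(2.1) = -5.1519000, f(2.6) = 18.0976000
s₂ = 2.6000000 − 18.0976000·(0.5000000)/(23.2495000) = 2.2107959;  |Δ| = 0.3892041
f(2.2107959) = -1.3759595
s₃ = 2.2107959 − (-1.3759595)·(-0.3892041)/(-19.4735595) = 2.2382962;  |Δ| = 0.0275003
f(2.2382962) = -0.3299772
s₄ = 2.2382962 − (-0.3299772)·(0.0275003)/(1.0459824) = 2.2469718;  |Δ| = 0.0086756
f(2.2469718) = 0.0093814
s₅ = 2.2469718 − 0.0093814·(0.0086756)/(0.3393586) = 2.2467320;  |Δ| = 0.0002398
|s₅ − s₄| = 0.0002398 < 10^{-3}

n = 5, sₙ = 2.24673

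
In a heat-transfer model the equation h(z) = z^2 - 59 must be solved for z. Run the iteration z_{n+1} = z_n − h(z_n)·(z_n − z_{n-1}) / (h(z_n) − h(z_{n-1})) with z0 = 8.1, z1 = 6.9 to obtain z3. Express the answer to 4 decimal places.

h(8.1) = 6.610000, h(6.9) = -11.390000
z2 = 6.900000 − (-11.390000)·(6.900000 − 8.100000) / (-11.390000 − 6.610000) = 6.900000 − (13.668000)/(-18.000000) = 7.659333
h(7.659333) = -0.334613
z3 = 7.659333 − (-0.334613)·(7.659333 − 6.900000) / (-0.334613 − (-11.390000)) = 7.659333 − (-0.254083)/(11.055387) = 7.682316

7.6823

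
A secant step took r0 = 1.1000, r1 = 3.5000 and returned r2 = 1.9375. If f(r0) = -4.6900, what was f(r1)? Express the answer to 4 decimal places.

8.7500

The secant line through (1.1000, -4.6900) and (3.5000, f(r1)) crosses zero at r2 = 1.9375.
So (1.1000, -4.6900), (3.5000, f(r1)), (1.9375, 0) are collinear:
f(r1) = -4.6900 · (3.5000 − 1.9375) / (1.1000 − 1.9375) = -4.6900 · (1.562500)/(-0.837500) = 8.750000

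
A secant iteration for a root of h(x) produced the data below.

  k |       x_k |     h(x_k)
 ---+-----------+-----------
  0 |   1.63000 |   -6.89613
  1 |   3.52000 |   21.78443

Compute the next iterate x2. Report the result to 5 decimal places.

x2 = 3.52000 − 21.78443·(3.52000 − 1.63000) / (21.78443 − (-6.89613))
   = 3.52000 − (41.1725727)/(28.6805600) = 2.0844432

2.08444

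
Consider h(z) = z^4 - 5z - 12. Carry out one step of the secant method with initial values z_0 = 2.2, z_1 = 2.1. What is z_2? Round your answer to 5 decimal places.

2.18776

h(2.2) = 0.4256000, h(2.1) = -3.0519000
z_2 = 2.1000000 − (-3.0519000)·(2.1000000 − 2.2000000) / (-3.0519000 − 0.4256000) = 2.1000000 − (0.3051900)/(-3.4775000) = 2.1877613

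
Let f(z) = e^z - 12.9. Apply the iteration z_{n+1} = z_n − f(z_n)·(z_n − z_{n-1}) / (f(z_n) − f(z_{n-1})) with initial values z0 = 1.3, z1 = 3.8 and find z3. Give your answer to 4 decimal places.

2.1896

f(1.3) = -9.230703, f(3.8) = 31.801184
z2 = 3.800000 − 31.801184·(3.800000 − 1.300000) / (31.801184 − (-9.230703)) = 3.800000 − (79.502961)/(41.031888) = 1.862410
f(1.862410) = -6.460761
z3 = 1.862410 − (-6.460761)·(1.862410 − 3.800000) / (-6.460761 − 31.801184) = 1.862410 − (12.518304)/(-38.261946) = 2.189584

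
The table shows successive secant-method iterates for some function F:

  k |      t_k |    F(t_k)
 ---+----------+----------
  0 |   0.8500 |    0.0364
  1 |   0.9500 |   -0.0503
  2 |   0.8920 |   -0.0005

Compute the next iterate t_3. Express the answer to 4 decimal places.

0.8914

t_3 = 0.8920 − (-0.0005)·(0.8920 − 0.9500) / (-0.0005 − (-0.0503))
   = 0.8920 − (0.000029)/(0.049800) = 0.891418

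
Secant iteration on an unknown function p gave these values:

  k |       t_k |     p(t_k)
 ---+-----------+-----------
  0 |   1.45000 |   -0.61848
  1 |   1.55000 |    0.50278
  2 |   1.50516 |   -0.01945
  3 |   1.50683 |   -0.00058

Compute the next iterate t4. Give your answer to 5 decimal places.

t4 = 1.50683 − (-0.00058)·(1.50683 − 1.50516) / (-0.00058 − (-0.01945))
   = 1.50683 − (-0.0000010)/(0.0188700) = 1.5068813

1.50688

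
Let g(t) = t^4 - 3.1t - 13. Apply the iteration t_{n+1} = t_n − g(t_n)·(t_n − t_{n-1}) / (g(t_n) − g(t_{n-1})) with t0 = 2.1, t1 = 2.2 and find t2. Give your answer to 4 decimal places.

g(2.1) = -0.061900, g(2.2) = 3.605600
t2 = 2.200000 − 3.605600·(2.200000 − 2.100000) / (3.605600 − (-0.061900)) = 2.200000 − (0.360560)/(3.667500) = 2.101688

2.1017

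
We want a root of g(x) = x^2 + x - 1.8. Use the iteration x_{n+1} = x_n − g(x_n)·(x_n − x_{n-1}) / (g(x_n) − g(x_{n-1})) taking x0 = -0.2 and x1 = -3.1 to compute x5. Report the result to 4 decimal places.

g(-0.2) = -1.960000, g(-3.1) = 4.710000
x2 = -3.100000 − 4.710000·(-3.100000 − (-0.200000)) / (4.710000 − (-1.960000)) = -3.100000 − (-13.659000)/(6.670000) = -1.052174
g(-1.052174) = -1.745104
x3 = -1.052174 − (-1.745104)·(-1.052174 − (-3.100000)) / (-1.745104 − 4.710000) = -1.052174 − (-3.573669)/(-6.455104) = -1.605793
g(-1.605793) = -0.827222
x4 = -1.605793 − (-0.827222)·(-1.605793 − (-1.052174)) / (-0.827222 − (-1.745104)) = -1.605793 − (0.457966)/(0.917882) = -2.104730
g(-2.104730) = 0.525160
x5 = -2.104730 − 0.525160·(-2.104730 − (-1.605793)) / (0.525160 − (-0.827222)) = -2.104730 − (-0.262022)/(1.352381) = -1.910982

-1.9110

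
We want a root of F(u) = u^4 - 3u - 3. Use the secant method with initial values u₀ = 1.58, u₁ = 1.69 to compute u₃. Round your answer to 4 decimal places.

1.6846

F(1.58) = -1.507987, F(1.69) = 0.087307
u₂ = 1.690000 − 0.087307·(1.690000 − 1.580000) / (0.087307 − (-1.507987)) = 1.690000 − (0.009604)/(1.595294) = 1.683980
F(1.683980) = -0.010244
u₃ = 1.683980 − (-0.010244)·(1.683980 − 1.690000) / (-0.010244 − 0.087307) = 1.683980 − (0.000062)/(-0.097551) = 1.684612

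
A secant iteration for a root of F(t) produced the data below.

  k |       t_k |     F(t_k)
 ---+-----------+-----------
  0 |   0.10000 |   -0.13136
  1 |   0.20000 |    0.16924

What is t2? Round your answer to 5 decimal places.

0.14370

t2 = 0.20000 − 0.16924·(0.20000 − 0.10000) / (0.16924 − (-0.13136))
   = 0.20000 − (0.0169240)/(0.3006000) = 0.1436993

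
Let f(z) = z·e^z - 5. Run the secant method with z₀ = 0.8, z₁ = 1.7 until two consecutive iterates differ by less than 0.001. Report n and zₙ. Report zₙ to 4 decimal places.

f(0.8) = -3.219567, f(1.7) = 4.305711
z₂ = 1.700000 − 4.305711·(0.900000)/(7.525278) = 1.185050;  |Δ| = 0.514950
f(1.185050) = -1.123877
z₃ = 1.185050 − (-1.123877)·(-0.514950)/(-5.429587) = 1.291640;  |Δ| = 0.106590
f(1.291640) = -0.300043
z₄ = 1.291640 − (-0.300043)·(0.106590)/(0.823834) = 1.330461;  |Δ| = 0.038820
f(1.330461) = 0.032849
z₅ = 1.330461 − 0.032849·(0.038820)/(0.332892) = 1.326630;  |Δ| = 0.003831
f(1.326630) = -0.000829
z₆ = 1.326630 − (-0.000829)·(-0.003831)/(-0.033678) = 1.326724;  |Δ| = 0.000094
|z₆ − z₅| = 0.000094 < 0.001

n = 6, zₙ = 1.3267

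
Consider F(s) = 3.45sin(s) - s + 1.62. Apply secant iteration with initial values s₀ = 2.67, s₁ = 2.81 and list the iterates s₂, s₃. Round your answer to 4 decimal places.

F(2.67) = 0.517355, F(2.81) = -0.066855
s₂ = 2.810000 − (-0.066855)·(2.810000 − 2.670000) / (-0.066855 − 0.517355) = 2.810000 − (-0.009360)/(-0.584209) = 2.793979
F(2.793979) = 0.001282
s₃ = 2.793979 − 0.001282·(2.793979 − 2.810000) / (0.001282 − (-0.066855)) = 2.793979 − (-0.000021)/(0.068137) = 2.794280

2.7940, 2.7943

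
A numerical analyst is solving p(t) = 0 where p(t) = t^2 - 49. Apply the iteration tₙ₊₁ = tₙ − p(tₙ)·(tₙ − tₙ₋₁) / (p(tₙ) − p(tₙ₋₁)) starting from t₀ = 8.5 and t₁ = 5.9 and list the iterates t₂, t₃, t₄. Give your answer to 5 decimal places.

p(8.5) = 23.2500000, p(5.9) = -14.1900000
t₂ = 5.9000000 − (-14.1900000)·(5.9000000 − 8.5000000) / (-14.1900000 − 23.2500000) = 5.9000000 − (36.8940000)/(-37.4400000) = 6.8854167
p(6.8854167) = -1.5910373
t₃ = 6.8854167 − (-1.5910373)·(6.8854167 − 5.9000000) / (-1.5910373 − (-14.1900000)) = 6.8854167 − (-1.5678347)/(12.5989627) = 7.0098582
p(7.0098582) = 0.1381125
t₄ = 7.0098582 − 0.1381125·(7.0098582 − 6.8854167) / (0.1381125 − (-1.5910373)) = 7.0098582 − (0.0171869)/(1.7291498) = 6.9999187

6.88542, 7.00986, 6.99992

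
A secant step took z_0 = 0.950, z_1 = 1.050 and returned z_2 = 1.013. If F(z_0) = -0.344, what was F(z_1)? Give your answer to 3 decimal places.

The secant line through (0.950, -0.344) and (1.050, F(z_1)) crosses zero at z_2 = 1.013.
So (0.950, -0.344), (1.050, F(z_1)), (1.013, 0) are collinear:
F(z_1) = -0.344 · (1.050 − 1.013) / (0.950 − 1.013) = -0.344 · (0.03700)/(-0.06300) = 0.20203

0.202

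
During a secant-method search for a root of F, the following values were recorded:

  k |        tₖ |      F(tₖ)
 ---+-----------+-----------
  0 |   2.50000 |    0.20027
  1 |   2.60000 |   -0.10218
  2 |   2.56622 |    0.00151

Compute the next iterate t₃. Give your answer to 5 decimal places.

2.56671

t₃ = 2.56622 − 0.00151·(2.56622 − 2.60000) / (0.00151 − (-0.10218))
   = 2.56622 − (-0.0000510)/(0.1036900) = 2.5667119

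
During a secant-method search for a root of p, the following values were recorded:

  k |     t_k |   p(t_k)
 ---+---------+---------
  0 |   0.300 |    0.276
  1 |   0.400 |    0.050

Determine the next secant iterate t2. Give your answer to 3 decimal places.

t2 = 0.400 − 0.050·(0.400 − 0.300) / (0.050 − 0.276)
   = 0.400 − (0.00500)/(-0.22600) = 0.42212

0.422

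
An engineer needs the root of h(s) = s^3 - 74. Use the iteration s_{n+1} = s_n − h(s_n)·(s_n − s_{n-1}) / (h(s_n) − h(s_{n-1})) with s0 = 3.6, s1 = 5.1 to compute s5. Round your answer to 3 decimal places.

4.198

h(3.6) = -27.34400, h(5.1) = 58.65100
s2 = 5.10000 − 58.65100·(5.10000 − 3.60000) / (58.65100 − (-27.34400)) = 5.10000 − (87.97650)/(85.99500) = 4.07696
h(4.07696) = -6.23449
s3 = 4.07696 − (-6.23449)·(4.07696 − 5.10000) / (-6.23449 − 58.65100) = 4.07696 − (6.37815)/(-64.88549) = 4.17526
h(4.17526) = -1.21373
s4 = 4.17526 − (-1.21373)·(4.17526 − 4.07696) / (-1.21373 − (-6.23449)) = 4.17526 − (-0.11931)/(5.02076) = 4.19902
h(4.19902) = 0.03612
s5 = 4.19902 − 0.03612·(4.19902 − 4.17526) / (0.03612 − (-1.21373)) = 4.19902 − (0.00086)/(1.24984) = 4.19833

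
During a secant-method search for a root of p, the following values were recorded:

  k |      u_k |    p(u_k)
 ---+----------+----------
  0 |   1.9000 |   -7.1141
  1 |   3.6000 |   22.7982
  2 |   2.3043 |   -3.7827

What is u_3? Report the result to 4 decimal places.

u_3 = 2.3043 − (-3.7827)·(2.3043 − 3.6000) / (-3.7827 − 22.7982)
   = 2.3043 − (4.901244)/(-26.580900) = 2.488690

2.4887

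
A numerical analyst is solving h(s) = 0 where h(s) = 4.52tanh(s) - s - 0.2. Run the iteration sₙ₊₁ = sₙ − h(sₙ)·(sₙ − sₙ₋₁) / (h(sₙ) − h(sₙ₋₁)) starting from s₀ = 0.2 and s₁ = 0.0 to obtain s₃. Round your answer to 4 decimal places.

h(0.2) = 0.492136, h(0.0) = -0.200000
s₂ = 0.000000 − (-0.200000)·(0.000000 − 0.200000) / (-0.200000 − 0.492136) = 0.000000 − (0.040000)/(-0.692136) = 0.057792
h(0.057792) = 0.003138
s₃ = 0.057792 − 0.003138·(0.057792 − 0.000000) / (0.003138 − (-0.200000)) = 0.057792 − (0.000181)/(0.203138) = 0.056899

0.0569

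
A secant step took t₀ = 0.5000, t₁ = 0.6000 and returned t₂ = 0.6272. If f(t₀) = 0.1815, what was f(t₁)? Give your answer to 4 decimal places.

The secant line through (0.5000, 0.1815) and (0.6000, f(t₁)) crosses zero at t₂ = 0.6272.
So (0.5000, 0.1815), (0.6000, f(t₁)), (0.6272, 0) are collinear:
f(t₁) = 0.1815 · (0.6000 − 0.6272) / (0.5000 − 0.6272) = 0.1815 · (-0.027200)/(-0.127200) = 0.038811

0.0388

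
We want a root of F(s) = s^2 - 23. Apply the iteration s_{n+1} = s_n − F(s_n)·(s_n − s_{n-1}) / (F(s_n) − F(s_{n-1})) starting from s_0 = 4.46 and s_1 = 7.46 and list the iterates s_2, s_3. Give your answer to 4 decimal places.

F(4.46) = -3.108400, F(7.46) = 32.651600
s_2 = 7.460000 − 32.651600·(7.460000 − 4.460000) / (32.651600 − (-3.108400)) = 7.460000 − (97.954800)/(35.760000) = 4.720772
F(4.720772) = -0.714313
s_3 = 4.720772 − (-0.714313)·(4.720772 − 7.460000) / (-0.714313 − 32.651600) = 4.720772 − (1.956668)/(-33.365913) = 4.779415

4.7208, 4.7794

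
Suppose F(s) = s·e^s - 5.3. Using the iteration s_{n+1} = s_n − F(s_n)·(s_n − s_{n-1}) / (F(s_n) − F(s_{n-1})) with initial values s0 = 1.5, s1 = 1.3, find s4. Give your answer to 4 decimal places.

F(1.5) = 1.422534, F(1.3) = -0.529914
s2 = 1.300000 − (-0.529914)·(1.300000 − 1.500000) / (-0.529914 − 1.422534) = 1.300000 − (0.105983)/(-1.952448) = 1.354282
F(1.354282) = -0.053540
s3 = 1.354282 − (-0.053540)·(1.354282 − 1.300000) / (-0.053540 − (-0.529914)) = 1.354282 − (-0.002906)/(0.476374) = 1.360383
F(1.360383) = 0.002344
s4 = 1.360383 − 0.002344·(1.360383 − 1.354282) / (0.002344 − (-0.053540)) = 1.360383 − (0.000014)/(0.055885) = 1.360127

1.3601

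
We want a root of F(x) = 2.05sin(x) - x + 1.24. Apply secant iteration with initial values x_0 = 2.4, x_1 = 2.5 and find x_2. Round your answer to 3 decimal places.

F(2.4) = 0.22470, F(2.5) = -0.03313
x_2 = 2.50000 − (-0.03313)·(2.50000 − 2.40000) / (-0.03313 − 0.22470) = 2.50000 − (-0.00331)/(-0.25783) = 2.48715

2.487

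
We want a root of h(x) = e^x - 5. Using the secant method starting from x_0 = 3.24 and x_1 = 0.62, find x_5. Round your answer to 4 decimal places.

1.5818

h(3.24) = 20.533722, h(0.62) = -3.141072
x_2 = 0.620000 − (-3.141072)·(0.620000 − 3.240000) / (-3.141072 − 20.533722) = 0.620000 − (8.229609)/(-23.674794) = 0.967611
h(0.967611) = -2.368351
x_3 = 0.967611 − (-2.368351)·(0.967611 − 0.620000) / (-2.368351 − (-3.141072)) = 0.967611 − (-0.823264)/(0.772721) = 2.033020
h(2.033020) = 2.637115
x_4 = 2.033020 − 2.637115·(2.033020 − 0.967611) / (2.637115 − (-2.368351)) = 2.033020 − (2.809607)/(5.005466) = 1.471712
h(1.471712) = -0.643312
x_5 = 1.471712 − (-0.643312)·(1.471712 − 2.033020) / (-0.643312 − 2.637115) = 1.471712 − (0.361096)/(-3.280427) = 1.581788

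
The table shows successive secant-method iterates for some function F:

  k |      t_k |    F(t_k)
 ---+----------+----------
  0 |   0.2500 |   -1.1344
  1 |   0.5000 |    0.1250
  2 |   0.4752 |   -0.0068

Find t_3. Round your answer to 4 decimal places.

0.4765

t_3 = 0.4752 − (-0.0068)·(0.4752 − 0.5000) / (-0.0068 − 0.1250)
   = 0.4752 − (0.000169)/(-0.131800) = 0.476480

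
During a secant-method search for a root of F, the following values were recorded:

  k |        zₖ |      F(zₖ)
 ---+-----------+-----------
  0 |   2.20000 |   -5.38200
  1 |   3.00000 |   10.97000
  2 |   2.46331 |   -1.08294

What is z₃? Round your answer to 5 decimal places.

2.51153

z₃ = 2.46331 − (-1.08294)·(2.46331 − 3.00000) / (-1.08294 − 10.97000)
   = 2.46331 − (0.5812031)/(-12.0529400) = 2.5115309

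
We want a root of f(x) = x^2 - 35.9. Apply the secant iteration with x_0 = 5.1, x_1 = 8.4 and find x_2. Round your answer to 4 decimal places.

5.8326

f(5.1) = -9.890000, f(8.4) = 34.660000
x_2 = 8.400000 − 34.660000·(8.400000 − 5.100000) / (34.660000 − (-9.890000)) = 8.400000 − (114.378000)/(44.550000) = 5.832593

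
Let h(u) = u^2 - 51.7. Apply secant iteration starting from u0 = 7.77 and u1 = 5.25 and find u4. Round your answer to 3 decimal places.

h(7.77) = 8.67290, h(5.25) = -24.13750
u2 = 5.25000 − (-24.13750)·(5.25000 − 7.77000) / (-24.13750 − 8.67290) = 5.25000 − (60.82650)/(-32.81040) = 7.10388
h(7.10388) = -1.23491
u3 = 7.10388 − (-1.23491)·(7.10388 − 5.25000) / (-1.23491 − (-24.13750)) = 7.10388 − (-2.28937)/(22.90259) = 7.20384
h(7.20384) = 0.19531
u4 = 7.20384 − 0.19531·(7.20384 − 7.10388) / (0.19531 − (-1.23491)) = 7.20384 − (0.01952)/(1.43022) = 7.19019

7.190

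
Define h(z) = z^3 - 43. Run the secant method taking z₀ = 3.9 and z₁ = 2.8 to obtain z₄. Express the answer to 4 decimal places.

3.5029

h(3.9) = 16.319000, h(2.8) = -21.048000
z₂ = 2.800000 − (-21.048000)·(2.800000 − 3.900000) / (-21.048000 − 16.319000) = 2.800000 − (23.152800)/(-37.367000) = 3.419606
h(3.419606) = -3.012152
z₃ = 3.419606 − (-3.012152)·(3.419606 − 2.800000) / (-3.012152 − (-21.048000)) = 3.419606 − (-1.866346)/(18.035848) = 3.523085
h(3.523085) = 0.728994
z₄ = 3.523085 − 0.728994·(3.523085 − 3.419606) / (0.728994 − (-3.012152)) = 3.523085 − (0.075436)/(3.741146) = 3.502921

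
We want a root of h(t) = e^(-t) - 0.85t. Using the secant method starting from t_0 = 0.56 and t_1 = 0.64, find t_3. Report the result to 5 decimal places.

0.62790

h(0.56) = 0.0952091, h(0.64) = -0.0167076
t_2 = 0.6400000 − (-0.0167076)·(0.6400000 − 0.5600000) / (-0.0167076 − 0.0952091) = 0.6400000 − (-0.0013366)/(-0.1119166) = 0.6280571
h(0.6280571) = -0.0002210
t_3 = 0.6280571 − (-0.0002210)·(0.6280571 − 0.6400000) / (-0.0002210 − (-0.0167076)) = 0.6280571 − (0.0000026)/(0.0164866) = 0.6278970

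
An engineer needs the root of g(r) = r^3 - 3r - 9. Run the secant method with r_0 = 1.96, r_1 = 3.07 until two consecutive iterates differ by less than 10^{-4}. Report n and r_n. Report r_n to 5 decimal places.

n = 6, r_n = 2.55415

g(1.96) = -7.3504640, g(3.07) = 10.7244430
r_2 = 3.0700000 − 10.7244430·(1.1100000)/(18.0749070) = 2.4114001;  |Δ| = 0.6585999
g(2.4114001) = -2.2122692
r_3 = 2.4114001 − (-2.2122692)·(-0.6585999)/(-12.9367122) = 2.5240253;  |Δ| = 0.1126252
g(2.5240253) = -0.4922578
r_4 = 2.5240253 − (-0.4922578)·(0.1126252)/(1.7200114) = 2.5562581;  |Δ| = 0.0322327
g(2.5562581) = 0.0349799
r_5 = 2.5562581 − 0.0349799·(0.0322327)/(0.5272377) = 2.5541196;  |Δ| = 0.0021385
g(2.5541196) = -0.0004913
r_6 = 2.5541196 − (-0.0004913)·(-0.0021385)/(-0.0354712) = 2.5541492;  |Δ| = 0.0000296
|r_6 − r_5| = 0.0000296 < 10^{-4}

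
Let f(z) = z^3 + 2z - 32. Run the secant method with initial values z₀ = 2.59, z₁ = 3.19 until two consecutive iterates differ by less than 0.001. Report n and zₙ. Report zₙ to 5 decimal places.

f(2.59) = -9.4460210, f(3.19) = 6.8417590
z₂ = 3.1900000 − 6.8417590·(0.6000000)/(16.2877800) = 2.9379672;  |Δ| = 0.2520328
f(2.9379672) = -0.7645583
z₃ = 2.9379672 − (-0.7645583)·(-0.2520328)/(-7.6063173) = 2.9633006;  |Δ| = 0.0253334
f(2.9633006) = -0.0522117
z₄ = 2.9633006 − (-0.0522117)·(0.0253334)/(0.7123466) = 2.9651574;  |Δ| = 0.0018568
f(2.9651574) = 0.0004476
z₅ = 2.9651574 − 0.0004476·(0.0018568)/(0.0526594) = 2.9651416;  |Δ| = 0.0000158
|z₅ − z₄| = 0.0000158 < 0.001

n = 5, zₙ = 2.96514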